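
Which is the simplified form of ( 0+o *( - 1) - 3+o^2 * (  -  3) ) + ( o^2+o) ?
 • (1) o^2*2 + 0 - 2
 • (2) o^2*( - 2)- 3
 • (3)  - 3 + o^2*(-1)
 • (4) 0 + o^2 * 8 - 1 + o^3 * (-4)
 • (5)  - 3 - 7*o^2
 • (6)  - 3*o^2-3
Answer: 2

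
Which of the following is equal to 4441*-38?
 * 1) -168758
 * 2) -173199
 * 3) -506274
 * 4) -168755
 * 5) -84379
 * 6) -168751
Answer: 1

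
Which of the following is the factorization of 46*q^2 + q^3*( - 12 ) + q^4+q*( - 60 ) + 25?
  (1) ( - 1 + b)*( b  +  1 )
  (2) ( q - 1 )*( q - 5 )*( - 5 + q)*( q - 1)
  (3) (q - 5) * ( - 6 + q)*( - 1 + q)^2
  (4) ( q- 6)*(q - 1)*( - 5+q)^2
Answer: 2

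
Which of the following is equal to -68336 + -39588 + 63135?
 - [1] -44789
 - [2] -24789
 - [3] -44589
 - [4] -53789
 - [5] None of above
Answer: 1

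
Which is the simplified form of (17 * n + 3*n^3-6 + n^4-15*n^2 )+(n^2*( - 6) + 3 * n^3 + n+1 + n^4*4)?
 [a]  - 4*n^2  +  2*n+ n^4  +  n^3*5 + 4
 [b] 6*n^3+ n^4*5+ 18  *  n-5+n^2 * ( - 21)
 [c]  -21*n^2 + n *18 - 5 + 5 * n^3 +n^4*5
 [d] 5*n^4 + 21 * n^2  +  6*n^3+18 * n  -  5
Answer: b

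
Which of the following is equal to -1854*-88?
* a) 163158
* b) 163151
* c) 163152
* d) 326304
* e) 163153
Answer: c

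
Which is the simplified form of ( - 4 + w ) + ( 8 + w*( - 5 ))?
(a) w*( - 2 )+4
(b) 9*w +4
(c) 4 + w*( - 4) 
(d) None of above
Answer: c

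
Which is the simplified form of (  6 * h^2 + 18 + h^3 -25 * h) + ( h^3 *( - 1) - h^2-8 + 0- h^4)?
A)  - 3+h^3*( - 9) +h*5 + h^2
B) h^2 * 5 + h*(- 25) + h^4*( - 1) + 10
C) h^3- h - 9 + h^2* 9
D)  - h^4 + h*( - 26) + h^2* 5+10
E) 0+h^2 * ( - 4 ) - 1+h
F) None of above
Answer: B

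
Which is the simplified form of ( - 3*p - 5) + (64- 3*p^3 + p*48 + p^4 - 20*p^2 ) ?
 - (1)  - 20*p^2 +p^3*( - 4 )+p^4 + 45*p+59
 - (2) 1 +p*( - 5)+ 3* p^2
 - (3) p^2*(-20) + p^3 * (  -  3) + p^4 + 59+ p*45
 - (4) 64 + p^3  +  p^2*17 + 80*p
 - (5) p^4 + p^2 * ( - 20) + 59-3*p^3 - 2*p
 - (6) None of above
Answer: 3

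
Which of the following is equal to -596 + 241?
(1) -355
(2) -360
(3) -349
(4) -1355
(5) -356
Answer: 1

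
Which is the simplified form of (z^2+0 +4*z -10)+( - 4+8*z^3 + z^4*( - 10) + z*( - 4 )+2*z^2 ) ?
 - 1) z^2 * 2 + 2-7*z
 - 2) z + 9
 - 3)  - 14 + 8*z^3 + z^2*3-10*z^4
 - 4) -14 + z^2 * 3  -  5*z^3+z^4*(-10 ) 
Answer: 3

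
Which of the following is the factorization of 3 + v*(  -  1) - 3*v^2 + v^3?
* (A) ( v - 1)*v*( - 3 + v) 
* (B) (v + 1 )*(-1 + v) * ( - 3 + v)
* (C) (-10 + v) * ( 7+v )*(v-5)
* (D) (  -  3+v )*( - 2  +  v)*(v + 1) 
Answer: B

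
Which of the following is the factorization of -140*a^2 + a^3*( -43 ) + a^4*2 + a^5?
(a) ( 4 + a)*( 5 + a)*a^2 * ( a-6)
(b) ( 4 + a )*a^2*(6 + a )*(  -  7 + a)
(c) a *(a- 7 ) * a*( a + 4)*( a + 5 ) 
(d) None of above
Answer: c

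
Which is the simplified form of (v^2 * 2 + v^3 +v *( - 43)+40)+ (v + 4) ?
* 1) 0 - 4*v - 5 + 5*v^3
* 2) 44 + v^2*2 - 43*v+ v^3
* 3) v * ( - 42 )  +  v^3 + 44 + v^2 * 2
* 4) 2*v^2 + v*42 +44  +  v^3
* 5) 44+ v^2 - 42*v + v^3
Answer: 3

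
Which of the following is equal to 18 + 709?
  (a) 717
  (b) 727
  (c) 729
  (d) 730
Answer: b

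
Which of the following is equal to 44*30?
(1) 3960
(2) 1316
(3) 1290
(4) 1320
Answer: 4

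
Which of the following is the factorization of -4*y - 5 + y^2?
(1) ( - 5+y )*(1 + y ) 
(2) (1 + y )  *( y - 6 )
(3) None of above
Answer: 1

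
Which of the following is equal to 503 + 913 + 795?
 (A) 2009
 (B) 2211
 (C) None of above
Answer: B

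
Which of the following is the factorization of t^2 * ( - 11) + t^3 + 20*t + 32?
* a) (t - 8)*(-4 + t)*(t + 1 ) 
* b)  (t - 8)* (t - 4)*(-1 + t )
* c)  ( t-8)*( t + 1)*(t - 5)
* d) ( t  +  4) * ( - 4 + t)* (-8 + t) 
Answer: a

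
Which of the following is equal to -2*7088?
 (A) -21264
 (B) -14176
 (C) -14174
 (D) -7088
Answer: B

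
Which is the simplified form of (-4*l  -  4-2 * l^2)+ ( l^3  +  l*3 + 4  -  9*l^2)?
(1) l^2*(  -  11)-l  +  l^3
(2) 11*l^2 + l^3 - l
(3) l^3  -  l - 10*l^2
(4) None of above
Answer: 1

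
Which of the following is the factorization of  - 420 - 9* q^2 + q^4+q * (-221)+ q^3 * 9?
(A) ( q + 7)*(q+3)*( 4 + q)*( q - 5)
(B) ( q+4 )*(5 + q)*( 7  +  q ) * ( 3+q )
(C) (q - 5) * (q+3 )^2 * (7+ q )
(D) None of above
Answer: A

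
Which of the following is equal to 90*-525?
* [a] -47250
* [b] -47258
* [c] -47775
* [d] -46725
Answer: a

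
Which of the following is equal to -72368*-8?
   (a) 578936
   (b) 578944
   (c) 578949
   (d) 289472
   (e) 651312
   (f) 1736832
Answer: b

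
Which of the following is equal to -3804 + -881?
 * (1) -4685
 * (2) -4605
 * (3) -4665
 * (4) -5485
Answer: 1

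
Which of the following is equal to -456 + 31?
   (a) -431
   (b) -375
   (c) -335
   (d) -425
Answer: d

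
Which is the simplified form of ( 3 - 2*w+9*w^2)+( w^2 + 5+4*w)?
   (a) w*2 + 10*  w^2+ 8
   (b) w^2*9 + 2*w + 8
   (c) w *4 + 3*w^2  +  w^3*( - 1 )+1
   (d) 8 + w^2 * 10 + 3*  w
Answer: a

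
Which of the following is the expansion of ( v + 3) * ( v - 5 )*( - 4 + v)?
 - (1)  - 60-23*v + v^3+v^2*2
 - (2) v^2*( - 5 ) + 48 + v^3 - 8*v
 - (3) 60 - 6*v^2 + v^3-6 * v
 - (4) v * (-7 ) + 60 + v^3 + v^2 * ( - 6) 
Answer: 4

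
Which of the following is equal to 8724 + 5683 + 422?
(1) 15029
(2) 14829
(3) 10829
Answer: 2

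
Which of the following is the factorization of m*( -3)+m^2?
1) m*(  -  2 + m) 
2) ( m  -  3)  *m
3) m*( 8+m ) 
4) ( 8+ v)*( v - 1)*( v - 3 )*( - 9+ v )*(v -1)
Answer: 2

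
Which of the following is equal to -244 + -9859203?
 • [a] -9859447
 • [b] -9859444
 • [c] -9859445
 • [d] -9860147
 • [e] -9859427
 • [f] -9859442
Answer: a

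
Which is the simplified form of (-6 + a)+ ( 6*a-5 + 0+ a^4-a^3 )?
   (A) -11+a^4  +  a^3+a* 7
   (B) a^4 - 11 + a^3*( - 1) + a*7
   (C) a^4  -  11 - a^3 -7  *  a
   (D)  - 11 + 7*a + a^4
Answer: B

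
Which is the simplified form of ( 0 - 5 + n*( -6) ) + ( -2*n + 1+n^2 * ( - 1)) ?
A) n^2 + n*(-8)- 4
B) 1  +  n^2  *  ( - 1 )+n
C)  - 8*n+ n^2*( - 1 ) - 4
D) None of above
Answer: C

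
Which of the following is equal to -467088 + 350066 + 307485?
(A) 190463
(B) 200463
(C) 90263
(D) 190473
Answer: A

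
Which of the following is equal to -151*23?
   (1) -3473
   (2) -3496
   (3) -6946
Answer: 1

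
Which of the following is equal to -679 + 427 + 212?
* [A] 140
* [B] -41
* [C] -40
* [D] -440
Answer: C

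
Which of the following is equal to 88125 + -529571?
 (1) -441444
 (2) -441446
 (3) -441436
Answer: 2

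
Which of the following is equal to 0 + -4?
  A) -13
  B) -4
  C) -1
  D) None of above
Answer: B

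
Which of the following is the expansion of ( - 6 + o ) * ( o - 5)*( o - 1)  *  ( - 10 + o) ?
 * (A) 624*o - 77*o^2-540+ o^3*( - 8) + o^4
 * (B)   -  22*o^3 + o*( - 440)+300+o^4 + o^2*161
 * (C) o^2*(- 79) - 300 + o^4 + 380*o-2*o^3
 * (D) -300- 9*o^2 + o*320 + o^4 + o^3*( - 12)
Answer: B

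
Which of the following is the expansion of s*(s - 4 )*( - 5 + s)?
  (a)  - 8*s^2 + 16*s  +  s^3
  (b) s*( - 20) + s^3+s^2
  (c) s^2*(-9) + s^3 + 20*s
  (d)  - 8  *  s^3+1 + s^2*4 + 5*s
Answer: c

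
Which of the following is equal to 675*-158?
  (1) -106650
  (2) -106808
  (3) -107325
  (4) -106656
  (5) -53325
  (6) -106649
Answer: 1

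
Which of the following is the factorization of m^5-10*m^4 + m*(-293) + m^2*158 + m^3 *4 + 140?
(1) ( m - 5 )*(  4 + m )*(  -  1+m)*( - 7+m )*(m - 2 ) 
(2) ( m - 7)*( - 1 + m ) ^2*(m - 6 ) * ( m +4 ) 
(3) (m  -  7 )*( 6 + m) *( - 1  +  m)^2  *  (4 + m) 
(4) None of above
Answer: 4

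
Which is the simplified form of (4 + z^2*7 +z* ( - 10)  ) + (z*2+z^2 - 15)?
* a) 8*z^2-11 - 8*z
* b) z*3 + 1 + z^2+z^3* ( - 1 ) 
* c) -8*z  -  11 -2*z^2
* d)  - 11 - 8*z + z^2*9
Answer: a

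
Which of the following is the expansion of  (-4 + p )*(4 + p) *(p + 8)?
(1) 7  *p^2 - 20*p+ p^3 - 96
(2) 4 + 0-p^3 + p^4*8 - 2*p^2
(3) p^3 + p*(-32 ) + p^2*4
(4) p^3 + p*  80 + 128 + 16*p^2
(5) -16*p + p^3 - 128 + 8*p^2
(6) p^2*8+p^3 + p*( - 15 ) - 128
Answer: 5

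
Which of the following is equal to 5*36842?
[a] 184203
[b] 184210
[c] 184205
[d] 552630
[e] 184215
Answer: b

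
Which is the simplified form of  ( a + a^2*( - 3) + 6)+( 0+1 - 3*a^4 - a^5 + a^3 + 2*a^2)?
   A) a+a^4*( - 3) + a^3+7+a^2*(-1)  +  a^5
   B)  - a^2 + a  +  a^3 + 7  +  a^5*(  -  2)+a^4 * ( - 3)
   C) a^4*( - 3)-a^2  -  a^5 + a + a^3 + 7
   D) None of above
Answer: C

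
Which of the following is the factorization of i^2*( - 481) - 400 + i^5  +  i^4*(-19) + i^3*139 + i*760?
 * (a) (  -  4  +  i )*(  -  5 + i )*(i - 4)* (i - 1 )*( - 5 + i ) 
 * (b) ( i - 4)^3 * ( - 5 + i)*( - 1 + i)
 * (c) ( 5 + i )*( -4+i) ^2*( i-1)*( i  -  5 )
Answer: a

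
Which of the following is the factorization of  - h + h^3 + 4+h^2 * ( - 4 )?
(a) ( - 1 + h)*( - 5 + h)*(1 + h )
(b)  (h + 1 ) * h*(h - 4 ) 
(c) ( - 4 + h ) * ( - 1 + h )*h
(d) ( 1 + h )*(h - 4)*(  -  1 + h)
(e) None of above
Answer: d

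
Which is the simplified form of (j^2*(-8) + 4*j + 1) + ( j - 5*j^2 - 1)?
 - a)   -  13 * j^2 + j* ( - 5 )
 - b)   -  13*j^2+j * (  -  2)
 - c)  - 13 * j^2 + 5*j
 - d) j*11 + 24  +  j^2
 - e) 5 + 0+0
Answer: c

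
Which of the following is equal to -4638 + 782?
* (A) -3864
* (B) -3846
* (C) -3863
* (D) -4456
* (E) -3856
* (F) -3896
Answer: E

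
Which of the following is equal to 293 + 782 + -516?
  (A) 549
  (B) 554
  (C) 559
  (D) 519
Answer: C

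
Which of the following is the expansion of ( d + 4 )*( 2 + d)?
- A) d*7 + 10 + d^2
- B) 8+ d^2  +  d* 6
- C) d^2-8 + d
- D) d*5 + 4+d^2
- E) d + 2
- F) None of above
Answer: B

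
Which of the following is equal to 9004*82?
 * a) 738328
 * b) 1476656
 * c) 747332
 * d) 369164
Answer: a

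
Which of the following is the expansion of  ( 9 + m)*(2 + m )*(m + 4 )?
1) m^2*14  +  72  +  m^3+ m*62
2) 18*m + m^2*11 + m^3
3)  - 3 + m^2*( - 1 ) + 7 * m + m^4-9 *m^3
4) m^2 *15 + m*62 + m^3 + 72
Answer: 4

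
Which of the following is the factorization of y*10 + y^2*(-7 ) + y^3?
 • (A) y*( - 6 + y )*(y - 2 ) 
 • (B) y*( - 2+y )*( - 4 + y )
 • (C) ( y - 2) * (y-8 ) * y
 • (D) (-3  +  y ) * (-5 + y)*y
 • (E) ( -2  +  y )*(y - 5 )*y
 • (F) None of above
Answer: E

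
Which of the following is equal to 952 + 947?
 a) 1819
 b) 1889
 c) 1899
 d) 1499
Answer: c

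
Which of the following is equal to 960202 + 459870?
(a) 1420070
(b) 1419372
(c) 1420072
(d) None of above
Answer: c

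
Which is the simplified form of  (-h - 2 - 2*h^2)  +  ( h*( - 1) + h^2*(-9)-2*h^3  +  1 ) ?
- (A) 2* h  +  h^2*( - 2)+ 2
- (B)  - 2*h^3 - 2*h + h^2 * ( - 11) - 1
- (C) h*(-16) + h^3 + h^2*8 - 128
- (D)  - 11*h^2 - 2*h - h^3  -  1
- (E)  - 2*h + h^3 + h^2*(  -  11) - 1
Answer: B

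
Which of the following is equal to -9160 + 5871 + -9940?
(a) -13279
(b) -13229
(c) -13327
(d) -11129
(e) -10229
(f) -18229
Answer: b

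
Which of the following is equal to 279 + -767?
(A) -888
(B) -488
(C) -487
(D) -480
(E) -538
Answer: B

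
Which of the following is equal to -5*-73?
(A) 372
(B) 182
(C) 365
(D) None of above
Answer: C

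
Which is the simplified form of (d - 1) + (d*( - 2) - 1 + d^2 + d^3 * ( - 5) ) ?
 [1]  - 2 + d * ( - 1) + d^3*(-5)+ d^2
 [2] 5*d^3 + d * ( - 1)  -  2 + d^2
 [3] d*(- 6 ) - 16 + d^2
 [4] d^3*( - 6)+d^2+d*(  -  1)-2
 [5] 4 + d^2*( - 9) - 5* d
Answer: 1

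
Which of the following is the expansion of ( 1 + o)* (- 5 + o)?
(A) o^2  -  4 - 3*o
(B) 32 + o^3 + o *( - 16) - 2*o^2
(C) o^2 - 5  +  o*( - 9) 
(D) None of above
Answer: D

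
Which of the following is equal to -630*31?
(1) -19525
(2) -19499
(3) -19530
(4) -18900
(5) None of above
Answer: 3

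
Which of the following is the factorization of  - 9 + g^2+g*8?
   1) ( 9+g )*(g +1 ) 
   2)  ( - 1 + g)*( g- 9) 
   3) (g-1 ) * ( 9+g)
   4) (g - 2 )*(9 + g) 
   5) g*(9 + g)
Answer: 3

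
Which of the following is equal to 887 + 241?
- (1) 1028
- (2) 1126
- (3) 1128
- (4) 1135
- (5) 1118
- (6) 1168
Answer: 3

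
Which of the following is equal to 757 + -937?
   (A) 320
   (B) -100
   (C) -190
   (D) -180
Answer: D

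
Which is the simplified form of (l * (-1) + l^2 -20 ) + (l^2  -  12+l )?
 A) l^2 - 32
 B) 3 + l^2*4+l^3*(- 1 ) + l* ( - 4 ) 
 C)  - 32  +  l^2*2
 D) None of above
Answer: C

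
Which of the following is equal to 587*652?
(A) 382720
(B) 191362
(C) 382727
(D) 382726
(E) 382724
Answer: E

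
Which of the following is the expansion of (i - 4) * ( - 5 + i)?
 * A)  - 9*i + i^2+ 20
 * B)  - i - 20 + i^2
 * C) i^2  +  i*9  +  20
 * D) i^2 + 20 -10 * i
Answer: A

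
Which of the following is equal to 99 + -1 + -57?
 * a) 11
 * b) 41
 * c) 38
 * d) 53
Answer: b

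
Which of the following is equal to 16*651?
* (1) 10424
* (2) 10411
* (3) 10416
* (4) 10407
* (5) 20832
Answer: 3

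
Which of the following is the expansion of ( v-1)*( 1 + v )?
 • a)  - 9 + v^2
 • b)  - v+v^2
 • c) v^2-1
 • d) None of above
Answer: c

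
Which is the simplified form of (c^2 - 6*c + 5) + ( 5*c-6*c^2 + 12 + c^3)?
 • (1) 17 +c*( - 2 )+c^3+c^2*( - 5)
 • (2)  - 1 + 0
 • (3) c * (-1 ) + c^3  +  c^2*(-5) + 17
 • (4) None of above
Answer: 3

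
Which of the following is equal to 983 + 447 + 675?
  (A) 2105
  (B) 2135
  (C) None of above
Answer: A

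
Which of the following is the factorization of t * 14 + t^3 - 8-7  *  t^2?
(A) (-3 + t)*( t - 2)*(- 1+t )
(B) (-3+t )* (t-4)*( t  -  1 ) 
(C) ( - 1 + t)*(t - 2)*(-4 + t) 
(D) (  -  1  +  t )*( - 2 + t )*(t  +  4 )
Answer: C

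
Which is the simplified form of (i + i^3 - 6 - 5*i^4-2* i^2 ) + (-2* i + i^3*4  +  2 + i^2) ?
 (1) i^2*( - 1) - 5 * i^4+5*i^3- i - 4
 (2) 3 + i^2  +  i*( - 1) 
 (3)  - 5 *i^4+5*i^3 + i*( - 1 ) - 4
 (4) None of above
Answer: 1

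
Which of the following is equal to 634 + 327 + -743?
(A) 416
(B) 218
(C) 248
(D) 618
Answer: B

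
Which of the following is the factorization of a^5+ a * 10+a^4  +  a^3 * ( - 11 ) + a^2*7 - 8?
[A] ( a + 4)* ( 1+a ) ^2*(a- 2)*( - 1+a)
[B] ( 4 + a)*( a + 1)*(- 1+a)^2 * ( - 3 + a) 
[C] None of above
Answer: C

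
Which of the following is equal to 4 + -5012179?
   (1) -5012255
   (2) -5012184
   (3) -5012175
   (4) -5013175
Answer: 3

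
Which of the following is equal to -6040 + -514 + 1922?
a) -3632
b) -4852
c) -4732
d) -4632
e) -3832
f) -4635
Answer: d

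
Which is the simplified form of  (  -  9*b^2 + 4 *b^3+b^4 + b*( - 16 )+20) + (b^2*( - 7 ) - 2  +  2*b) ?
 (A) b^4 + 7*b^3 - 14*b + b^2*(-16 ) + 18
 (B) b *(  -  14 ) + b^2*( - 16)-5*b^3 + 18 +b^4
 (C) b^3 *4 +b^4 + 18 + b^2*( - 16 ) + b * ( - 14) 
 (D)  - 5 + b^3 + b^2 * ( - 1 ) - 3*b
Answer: C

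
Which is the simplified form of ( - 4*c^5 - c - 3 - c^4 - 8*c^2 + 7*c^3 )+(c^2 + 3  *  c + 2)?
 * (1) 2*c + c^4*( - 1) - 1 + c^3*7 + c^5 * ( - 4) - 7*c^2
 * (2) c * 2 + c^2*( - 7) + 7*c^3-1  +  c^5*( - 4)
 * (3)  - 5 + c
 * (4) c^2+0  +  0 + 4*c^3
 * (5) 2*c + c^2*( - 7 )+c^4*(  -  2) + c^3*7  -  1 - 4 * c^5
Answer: 1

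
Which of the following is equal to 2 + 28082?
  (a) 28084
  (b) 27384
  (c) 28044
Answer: a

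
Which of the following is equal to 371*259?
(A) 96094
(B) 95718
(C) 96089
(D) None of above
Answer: C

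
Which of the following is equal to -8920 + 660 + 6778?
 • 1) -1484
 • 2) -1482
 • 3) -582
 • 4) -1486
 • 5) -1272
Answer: 2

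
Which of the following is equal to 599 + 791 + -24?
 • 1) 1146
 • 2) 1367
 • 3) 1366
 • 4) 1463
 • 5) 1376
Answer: 3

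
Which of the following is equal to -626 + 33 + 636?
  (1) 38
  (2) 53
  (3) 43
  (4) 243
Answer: 3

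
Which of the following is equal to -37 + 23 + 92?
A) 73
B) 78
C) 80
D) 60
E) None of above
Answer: B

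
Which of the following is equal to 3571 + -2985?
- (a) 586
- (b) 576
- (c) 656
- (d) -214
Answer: a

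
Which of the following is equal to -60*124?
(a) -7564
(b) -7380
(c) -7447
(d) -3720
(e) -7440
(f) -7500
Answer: e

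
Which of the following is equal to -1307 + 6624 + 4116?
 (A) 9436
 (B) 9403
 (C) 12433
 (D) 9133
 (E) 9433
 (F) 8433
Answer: E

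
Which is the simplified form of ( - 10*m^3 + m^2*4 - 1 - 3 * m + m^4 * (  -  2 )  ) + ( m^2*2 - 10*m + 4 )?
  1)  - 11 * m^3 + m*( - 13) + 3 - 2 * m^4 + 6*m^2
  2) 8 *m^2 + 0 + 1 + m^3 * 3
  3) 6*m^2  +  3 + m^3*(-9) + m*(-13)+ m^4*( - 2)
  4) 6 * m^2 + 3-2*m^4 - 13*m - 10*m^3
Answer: 4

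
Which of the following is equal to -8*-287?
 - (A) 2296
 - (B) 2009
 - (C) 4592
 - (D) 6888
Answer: A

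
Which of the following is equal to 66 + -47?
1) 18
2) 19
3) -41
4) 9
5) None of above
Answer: 2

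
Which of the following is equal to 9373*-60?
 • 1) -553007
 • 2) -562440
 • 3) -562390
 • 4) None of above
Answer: 4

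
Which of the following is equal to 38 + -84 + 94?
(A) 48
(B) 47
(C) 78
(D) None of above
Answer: A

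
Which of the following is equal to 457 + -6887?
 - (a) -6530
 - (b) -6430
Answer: b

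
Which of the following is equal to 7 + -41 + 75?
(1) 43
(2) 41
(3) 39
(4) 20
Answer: 2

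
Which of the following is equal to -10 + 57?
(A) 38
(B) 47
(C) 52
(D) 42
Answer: B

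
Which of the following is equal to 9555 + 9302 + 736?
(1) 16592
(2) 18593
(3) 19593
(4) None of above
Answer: 3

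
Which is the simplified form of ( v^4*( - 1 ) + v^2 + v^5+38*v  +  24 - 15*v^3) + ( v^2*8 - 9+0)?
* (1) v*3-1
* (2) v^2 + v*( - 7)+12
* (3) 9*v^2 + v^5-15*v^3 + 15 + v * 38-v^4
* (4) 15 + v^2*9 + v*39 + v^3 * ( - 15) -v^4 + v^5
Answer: 3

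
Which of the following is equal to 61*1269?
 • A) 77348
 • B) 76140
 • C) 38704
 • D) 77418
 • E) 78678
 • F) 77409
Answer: F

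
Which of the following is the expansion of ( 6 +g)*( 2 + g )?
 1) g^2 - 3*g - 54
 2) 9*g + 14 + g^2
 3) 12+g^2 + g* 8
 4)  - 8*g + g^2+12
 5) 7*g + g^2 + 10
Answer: 3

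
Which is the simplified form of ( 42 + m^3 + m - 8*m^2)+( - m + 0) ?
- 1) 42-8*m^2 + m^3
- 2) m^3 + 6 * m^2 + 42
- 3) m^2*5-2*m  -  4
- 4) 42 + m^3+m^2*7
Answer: 1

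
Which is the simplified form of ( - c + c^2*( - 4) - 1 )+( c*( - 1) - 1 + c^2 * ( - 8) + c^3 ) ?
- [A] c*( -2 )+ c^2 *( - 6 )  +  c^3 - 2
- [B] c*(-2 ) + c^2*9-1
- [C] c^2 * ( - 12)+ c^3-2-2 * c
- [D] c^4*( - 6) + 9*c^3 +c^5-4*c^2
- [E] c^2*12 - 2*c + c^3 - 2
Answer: C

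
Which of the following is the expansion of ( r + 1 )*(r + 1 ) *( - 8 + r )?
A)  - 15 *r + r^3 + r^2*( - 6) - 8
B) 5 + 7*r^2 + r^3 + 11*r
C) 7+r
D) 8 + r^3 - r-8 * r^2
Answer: A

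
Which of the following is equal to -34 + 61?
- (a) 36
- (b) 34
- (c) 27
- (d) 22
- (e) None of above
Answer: c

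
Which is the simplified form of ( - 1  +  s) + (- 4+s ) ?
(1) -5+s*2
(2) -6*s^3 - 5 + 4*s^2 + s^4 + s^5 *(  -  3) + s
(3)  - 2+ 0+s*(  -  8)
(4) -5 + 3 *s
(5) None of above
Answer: 1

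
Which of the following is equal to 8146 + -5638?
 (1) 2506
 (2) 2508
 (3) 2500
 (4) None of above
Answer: 2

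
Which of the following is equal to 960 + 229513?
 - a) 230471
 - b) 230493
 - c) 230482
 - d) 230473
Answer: d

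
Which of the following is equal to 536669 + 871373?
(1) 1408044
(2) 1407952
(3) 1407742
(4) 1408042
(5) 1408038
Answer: 4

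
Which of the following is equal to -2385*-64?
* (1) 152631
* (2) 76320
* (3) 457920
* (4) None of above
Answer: 4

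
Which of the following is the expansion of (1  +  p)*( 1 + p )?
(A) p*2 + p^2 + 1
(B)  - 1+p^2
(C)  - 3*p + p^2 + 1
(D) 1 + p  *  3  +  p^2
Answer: A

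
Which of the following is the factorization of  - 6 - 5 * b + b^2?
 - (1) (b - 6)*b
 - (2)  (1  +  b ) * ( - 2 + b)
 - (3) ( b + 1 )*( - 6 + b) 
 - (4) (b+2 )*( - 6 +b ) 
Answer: 3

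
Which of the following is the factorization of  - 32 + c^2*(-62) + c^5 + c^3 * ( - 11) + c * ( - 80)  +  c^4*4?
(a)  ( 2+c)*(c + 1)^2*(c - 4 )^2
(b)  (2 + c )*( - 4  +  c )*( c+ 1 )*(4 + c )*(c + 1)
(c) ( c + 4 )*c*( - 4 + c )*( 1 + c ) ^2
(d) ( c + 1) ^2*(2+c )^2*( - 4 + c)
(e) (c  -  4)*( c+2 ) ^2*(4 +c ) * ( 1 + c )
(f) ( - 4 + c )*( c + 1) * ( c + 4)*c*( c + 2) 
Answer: b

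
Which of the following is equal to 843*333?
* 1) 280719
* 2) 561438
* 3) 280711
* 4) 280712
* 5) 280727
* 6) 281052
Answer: 1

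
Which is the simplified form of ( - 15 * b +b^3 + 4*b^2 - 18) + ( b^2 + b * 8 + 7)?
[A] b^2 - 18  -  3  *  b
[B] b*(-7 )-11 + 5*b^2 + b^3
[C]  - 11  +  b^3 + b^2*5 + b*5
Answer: B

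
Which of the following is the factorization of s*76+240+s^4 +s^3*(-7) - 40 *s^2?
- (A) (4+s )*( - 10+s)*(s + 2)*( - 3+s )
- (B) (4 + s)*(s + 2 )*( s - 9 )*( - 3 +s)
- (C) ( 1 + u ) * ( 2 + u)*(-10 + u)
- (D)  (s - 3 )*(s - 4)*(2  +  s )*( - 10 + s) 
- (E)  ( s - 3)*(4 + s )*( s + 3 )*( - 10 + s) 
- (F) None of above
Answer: A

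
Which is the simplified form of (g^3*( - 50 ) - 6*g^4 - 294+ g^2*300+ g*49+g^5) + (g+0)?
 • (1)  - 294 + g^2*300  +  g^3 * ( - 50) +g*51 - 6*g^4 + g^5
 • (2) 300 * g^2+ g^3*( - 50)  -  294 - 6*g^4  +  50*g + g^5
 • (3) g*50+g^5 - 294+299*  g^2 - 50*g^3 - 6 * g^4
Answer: 2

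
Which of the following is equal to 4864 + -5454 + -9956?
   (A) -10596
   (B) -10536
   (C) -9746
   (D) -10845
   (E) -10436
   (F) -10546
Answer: F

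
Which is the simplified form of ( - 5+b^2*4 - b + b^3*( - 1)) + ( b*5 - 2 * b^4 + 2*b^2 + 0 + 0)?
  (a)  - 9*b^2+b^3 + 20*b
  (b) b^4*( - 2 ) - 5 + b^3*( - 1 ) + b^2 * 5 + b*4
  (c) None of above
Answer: c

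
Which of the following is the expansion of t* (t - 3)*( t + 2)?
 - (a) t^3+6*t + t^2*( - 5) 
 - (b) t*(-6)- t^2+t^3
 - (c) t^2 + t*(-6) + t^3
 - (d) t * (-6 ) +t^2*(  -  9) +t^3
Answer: b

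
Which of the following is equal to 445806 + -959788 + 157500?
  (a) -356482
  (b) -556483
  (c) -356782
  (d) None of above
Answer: a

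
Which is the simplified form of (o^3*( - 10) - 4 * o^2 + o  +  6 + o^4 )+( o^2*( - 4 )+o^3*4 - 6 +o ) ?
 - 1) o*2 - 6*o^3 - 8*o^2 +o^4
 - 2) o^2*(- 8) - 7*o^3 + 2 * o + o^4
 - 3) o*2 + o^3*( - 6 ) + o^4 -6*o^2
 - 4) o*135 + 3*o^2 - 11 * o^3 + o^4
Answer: 1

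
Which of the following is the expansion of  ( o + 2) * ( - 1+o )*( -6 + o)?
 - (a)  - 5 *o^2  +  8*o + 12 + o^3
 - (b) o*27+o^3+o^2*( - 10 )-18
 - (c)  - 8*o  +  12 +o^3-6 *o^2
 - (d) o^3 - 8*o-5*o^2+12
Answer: d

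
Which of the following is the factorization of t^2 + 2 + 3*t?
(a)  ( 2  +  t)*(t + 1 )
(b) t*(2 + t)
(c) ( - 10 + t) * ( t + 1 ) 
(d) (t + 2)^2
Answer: a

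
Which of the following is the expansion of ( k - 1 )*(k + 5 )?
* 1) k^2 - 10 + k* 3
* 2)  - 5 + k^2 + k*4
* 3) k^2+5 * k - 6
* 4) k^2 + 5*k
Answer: 2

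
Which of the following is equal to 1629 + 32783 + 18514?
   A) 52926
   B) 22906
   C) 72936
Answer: A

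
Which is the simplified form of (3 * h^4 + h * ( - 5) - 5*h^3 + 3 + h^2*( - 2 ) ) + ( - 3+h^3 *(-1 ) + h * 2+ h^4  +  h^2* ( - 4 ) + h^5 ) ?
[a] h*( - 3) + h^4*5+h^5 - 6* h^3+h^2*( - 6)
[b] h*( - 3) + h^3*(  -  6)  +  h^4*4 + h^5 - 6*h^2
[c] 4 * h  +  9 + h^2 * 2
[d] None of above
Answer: b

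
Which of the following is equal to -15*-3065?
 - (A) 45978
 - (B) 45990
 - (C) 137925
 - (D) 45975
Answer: D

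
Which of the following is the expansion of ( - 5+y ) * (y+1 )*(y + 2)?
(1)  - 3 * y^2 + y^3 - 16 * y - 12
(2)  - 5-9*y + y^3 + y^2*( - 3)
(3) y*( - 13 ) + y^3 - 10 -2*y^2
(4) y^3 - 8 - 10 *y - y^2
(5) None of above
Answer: 3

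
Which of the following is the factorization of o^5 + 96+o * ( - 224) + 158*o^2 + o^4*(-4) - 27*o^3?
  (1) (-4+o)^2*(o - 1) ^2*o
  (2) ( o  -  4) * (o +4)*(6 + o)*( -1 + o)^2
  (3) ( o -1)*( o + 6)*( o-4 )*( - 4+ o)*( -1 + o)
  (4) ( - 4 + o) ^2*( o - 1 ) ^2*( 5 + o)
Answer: 3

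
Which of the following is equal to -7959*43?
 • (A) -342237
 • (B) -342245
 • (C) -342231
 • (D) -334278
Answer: A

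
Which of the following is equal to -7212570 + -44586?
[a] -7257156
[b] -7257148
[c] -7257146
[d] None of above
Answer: a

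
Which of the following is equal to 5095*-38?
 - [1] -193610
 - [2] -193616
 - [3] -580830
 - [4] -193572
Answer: 1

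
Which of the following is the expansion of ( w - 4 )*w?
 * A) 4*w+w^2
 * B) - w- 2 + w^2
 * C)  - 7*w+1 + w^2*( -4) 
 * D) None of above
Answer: D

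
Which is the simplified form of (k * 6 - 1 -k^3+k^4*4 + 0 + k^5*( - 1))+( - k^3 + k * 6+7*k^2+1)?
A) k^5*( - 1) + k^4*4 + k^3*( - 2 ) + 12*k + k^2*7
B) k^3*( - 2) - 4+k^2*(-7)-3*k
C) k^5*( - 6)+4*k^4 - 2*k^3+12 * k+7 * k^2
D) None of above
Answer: A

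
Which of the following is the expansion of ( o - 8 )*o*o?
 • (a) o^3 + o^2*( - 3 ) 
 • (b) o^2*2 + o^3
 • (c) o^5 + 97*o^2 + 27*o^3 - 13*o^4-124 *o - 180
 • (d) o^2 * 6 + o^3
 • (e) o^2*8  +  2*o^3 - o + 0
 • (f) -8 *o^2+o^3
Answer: f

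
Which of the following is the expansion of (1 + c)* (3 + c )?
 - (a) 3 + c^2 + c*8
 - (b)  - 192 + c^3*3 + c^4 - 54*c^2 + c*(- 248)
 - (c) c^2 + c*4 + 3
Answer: c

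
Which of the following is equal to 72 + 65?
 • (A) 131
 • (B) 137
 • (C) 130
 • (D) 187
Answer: B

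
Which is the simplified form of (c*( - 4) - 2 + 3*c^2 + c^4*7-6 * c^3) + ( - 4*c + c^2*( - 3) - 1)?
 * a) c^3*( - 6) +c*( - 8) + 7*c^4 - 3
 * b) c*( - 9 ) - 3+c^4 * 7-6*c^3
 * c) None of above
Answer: a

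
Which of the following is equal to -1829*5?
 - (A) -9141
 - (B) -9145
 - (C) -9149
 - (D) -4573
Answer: B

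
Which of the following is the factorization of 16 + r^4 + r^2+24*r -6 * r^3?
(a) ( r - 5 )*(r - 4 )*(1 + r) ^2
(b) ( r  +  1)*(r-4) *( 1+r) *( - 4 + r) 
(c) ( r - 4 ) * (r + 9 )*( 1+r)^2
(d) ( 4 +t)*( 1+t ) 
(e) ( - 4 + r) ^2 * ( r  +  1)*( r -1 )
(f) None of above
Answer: b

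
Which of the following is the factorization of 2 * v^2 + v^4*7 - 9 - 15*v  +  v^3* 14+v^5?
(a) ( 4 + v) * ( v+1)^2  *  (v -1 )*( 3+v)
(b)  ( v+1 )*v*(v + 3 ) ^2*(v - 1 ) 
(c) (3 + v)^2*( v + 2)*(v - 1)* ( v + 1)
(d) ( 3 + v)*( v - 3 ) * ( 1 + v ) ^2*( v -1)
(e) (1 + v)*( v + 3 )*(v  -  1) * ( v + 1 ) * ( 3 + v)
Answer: e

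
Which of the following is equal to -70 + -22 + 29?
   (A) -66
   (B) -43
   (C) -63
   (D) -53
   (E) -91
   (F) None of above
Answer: C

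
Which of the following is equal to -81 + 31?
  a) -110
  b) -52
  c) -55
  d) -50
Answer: d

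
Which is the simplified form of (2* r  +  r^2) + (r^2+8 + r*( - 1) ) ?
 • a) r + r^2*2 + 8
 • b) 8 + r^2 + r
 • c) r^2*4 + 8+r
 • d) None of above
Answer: a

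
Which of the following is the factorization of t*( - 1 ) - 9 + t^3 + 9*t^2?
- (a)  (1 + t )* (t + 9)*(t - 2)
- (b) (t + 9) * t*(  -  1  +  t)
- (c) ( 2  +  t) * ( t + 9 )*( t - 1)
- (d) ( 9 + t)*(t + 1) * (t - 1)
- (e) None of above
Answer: d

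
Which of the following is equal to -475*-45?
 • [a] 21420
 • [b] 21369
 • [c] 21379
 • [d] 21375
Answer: d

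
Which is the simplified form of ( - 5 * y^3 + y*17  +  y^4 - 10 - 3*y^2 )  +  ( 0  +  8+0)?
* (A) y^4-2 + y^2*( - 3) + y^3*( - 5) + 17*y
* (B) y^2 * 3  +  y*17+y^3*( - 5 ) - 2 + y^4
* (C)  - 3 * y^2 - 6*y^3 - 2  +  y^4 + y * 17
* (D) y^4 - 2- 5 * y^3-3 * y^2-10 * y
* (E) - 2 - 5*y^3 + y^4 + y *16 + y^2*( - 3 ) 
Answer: A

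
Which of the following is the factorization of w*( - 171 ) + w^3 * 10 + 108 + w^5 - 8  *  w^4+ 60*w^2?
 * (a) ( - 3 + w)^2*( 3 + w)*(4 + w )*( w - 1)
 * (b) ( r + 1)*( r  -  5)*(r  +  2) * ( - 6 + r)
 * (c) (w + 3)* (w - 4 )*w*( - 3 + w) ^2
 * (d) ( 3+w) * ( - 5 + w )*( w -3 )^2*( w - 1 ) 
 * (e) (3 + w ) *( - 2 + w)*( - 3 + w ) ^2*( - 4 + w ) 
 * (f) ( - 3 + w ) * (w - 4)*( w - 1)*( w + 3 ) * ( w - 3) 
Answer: f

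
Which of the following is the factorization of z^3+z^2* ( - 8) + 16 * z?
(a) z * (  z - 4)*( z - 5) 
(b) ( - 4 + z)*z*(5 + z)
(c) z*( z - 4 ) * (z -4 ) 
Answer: c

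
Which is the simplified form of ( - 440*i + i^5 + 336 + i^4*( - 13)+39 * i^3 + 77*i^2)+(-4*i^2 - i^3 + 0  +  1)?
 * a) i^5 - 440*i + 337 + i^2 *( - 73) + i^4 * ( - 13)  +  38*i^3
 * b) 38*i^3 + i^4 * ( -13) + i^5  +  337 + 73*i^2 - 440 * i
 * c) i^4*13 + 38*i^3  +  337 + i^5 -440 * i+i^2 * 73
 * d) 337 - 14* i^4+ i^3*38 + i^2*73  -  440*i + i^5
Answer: b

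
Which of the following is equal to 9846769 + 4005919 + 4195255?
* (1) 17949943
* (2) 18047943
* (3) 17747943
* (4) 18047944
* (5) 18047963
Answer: 2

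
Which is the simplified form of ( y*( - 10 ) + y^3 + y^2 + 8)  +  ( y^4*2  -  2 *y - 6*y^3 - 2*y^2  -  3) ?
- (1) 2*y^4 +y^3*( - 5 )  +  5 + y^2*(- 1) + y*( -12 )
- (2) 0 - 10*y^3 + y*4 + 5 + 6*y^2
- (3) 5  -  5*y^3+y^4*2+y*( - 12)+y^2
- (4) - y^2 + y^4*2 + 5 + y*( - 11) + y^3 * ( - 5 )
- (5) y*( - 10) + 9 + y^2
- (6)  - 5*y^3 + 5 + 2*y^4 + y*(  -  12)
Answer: 1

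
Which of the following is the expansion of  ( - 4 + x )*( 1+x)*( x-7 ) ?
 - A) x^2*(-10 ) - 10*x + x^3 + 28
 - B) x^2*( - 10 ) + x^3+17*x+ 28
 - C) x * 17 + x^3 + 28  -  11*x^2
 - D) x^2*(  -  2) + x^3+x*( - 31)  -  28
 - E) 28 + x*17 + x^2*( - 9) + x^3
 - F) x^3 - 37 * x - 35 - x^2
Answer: B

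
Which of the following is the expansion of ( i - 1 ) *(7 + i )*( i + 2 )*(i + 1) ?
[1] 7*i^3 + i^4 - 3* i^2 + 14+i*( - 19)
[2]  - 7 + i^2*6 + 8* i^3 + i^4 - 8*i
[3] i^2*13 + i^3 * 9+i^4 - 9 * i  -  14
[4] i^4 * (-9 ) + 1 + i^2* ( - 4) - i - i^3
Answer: 3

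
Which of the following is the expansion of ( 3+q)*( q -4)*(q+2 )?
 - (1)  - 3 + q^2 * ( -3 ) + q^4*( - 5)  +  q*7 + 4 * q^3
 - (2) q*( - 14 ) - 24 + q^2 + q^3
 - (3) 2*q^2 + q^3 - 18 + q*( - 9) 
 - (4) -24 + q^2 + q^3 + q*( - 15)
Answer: 2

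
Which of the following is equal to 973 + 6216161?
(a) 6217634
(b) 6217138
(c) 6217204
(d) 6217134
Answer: d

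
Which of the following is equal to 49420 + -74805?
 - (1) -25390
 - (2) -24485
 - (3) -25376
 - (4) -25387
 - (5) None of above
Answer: 5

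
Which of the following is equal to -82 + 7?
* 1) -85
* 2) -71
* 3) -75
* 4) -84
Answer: 3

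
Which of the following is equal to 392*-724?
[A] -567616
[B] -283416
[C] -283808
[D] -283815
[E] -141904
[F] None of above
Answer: C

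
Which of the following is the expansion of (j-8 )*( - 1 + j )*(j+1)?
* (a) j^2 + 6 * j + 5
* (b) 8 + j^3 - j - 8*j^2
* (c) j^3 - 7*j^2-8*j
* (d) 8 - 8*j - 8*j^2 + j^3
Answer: b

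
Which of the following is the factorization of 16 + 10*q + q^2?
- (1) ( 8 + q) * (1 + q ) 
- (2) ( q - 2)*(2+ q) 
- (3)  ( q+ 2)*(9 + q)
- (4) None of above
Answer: 4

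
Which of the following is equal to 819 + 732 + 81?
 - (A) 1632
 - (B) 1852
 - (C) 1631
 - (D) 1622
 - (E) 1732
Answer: A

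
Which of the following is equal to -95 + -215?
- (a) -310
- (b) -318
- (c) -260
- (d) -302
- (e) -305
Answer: a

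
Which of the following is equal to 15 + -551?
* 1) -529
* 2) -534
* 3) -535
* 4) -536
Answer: 4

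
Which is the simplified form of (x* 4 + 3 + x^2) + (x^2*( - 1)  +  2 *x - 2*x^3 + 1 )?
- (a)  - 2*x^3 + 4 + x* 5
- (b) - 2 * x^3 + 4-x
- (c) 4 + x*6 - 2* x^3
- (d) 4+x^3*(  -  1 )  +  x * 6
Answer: c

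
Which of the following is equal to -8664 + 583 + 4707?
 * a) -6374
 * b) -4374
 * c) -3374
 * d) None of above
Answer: c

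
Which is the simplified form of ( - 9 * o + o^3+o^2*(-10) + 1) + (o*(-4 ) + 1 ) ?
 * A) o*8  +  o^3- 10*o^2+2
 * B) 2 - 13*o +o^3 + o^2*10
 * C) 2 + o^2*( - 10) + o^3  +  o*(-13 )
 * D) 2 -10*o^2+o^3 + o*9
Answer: C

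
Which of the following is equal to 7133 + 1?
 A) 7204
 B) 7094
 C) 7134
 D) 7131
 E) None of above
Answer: C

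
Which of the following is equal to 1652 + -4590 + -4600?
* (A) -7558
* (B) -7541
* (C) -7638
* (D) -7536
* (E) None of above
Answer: E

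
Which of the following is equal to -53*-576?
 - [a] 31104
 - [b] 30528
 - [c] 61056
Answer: b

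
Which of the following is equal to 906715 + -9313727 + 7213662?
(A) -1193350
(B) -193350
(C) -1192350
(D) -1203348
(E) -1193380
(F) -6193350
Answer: A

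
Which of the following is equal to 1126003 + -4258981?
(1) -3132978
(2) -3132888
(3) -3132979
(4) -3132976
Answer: 1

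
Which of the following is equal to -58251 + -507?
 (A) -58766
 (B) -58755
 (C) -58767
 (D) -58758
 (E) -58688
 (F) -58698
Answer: D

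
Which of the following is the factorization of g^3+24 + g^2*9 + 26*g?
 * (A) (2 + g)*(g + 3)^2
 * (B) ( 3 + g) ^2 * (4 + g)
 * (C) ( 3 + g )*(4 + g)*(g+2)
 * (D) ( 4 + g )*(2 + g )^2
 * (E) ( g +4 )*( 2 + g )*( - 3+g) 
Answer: C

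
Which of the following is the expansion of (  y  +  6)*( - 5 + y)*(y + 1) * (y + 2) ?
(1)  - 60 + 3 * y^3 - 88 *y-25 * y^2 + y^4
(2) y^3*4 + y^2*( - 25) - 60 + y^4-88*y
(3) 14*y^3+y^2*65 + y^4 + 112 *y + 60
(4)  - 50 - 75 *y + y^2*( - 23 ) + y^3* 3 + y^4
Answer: 2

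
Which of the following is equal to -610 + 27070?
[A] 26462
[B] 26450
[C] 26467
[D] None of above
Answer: D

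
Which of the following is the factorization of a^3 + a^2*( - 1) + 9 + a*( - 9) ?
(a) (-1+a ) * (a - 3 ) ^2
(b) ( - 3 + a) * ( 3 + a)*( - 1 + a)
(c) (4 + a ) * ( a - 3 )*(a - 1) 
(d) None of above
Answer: b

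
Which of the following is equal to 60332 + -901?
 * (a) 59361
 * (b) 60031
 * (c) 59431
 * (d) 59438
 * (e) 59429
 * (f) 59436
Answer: c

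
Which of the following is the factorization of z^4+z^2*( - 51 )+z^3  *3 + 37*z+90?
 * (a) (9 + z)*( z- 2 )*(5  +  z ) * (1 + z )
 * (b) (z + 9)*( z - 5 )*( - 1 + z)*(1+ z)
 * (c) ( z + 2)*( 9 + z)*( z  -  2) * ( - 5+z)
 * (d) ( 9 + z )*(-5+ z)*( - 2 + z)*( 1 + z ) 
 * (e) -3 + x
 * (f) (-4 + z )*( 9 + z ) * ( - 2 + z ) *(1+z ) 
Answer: d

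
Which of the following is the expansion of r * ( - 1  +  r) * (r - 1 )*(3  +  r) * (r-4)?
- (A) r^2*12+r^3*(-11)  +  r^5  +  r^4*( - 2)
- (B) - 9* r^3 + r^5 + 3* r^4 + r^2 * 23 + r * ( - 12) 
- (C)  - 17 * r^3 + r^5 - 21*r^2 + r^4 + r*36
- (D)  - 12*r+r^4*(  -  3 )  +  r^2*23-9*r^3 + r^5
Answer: D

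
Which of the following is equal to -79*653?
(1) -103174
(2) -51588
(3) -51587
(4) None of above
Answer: 3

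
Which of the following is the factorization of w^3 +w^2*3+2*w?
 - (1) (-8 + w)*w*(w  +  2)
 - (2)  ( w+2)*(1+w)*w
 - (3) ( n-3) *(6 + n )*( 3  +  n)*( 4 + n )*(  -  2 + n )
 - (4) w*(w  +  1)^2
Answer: 2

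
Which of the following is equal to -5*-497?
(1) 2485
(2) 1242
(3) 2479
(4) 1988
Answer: 1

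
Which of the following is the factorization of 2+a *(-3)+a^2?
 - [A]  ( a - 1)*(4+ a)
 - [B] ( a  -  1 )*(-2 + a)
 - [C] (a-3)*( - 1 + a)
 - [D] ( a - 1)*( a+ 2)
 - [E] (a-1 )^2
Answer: B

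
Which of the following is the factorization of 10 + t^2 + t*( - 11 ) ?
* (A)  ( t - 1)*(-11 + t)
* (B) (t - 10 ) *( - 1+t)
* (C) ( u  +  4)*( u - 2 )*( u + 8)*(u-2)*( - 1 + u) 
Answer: B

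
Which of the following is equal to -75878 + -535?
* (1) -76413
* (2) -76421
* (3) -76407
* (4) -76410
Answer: 1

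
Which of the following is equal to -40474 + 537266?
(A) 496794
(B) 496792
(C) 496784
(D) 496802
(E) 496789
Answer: B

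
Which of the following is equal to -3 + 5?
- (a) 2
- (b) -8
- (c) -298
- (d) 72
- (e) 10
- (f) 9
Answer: a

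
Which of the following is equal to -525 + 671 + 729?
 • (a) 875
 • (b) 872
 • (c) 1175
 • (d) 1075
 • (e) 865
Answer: a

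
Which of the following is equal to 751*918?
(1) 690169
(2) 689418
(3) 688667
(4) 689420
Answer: 2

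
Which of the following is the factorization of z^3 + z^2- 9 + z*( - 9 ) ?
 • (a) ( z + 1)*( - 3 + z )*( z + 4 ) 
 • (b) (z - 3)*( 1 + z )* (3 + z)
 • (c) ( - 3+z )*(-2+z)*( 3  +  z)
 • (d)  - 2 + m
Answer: b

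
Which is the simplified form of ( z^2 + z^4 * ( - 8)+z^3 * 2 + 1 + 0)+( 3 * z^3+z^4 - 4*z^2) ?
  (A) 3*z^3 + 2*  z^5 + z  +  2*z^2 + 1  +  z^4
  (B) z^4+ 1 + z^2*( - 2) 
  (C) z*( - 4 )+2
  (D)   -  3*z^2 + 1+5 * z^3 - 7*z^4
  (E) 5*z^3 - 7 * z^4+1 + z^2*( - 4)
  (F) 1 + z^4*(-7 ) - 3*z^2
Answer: D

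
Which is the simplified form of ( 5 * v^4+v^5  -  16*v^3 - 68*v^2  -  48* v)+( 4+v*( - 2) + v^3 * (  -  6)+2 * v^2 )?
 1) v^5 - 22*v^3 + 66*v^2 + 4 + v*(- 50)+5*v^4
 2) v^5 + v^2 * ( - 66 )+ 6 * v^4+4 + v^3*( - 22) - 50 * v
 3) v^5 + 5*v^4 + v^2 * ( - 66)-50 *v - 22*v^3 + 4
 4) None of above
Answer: 3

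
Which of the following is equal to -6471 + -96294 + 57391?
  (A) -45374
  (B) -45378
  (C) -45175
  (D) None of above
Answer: A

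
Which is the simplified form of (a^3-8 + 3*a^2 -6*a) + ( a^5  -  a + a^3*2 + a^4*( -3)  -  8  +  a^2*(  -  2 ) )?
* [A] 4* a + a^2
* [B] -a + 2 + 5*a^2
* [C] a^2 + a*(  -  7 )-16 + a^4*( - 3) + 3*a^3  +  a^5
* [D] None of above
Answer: C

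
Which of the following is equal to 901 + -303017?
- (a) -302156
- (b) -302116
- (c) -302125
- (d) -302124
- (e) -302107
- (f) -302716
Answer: b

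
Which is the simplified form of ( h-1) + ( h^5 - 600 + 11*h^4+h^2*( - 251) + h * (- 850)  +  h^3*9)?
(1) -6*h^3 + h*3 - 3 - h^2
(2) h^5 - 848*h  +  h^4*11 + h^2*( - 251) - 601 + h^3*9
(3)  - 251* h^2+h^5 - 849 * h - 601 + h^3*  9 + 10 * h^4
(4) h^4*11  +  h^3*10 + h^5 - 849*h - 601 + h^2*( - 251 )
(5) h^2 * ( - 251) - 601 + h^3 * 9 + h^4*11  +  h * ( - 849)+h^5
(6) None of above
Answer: 5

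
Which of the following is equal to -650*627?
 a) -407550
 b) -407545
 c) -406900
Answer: a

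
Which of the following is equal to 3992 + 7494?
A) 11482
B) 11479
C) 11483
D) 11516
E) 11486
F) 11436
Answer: E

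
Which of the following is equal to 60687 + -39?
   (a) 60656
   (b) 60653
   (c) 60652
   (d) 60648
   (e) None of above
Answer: d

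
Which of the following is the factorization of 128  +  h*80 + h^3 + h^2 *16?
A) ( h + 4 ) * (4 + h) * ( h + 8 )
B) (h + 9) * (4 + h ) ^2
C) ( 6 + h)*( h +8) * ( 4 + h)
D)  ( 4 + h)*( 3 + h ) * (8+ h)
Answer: A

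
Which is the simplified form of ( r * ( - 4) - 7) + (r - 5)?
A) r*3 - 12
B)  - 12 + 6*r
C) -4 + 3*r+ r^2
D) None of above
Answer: D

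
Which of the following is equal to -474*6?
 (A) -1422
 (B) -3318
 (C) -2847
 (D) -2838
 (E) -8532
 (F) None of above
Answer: F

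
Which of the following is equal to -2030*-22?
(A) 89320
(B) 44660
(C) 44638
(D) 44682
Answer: B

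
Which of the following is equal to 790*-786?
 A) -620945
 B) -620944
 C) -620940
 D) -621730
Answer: C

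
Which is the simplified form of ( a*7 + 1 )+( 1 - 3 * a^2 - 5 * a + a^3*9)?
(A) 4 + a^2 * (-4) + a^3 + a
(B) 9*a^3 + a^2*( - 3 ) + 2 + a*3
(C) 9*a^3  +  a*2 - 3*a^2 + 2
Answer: C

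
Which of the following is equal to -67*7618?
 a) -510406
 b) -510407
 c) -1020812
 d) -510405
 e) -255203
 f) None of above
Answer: a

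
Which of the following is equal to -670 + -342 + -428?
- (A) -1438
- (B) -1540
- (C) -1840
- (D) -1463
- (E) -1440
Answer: E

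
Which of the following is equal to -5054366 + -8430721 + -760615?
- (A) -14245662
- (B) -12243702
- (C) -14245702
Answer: C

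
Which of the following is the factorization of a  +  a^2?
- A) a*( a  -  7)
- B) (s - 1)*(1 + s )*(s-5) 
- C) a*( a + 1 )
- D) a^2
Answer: C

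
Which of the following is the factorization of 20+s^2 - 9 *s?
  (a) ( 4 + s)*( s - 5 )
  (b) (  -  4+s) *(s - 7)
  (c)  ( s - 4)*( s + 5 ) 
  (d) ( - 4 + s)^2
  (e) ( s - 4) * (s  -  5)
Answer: e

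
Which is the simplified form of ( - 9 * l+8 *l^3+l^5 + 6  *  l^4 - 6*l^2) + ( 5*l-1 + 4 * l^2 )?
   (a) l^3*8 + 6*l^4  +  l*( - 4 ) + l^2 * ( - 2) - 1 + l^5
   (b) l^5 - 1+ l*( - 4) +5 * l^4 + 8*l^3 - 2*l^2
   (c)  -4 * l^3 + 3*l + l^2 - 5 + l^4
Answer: a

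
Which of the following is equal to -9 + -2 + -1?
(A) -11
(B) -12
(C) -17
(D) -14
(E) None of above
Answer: B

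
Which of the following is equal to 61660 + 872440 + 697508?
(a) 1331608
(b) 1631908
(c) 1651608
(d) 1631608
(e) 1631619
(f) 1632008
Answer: d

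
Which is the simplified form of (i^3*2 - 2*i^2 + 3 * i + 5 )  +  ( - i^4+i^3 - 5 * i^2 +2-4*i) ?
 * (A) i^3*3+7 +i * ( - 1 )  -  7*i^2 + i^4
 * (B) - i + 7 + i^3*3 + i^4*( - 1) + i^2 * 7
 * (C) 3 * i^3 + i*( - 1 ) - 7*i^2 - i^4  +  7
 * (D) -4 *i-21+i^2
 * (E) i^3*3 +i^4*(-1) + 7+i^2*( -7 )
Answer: C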